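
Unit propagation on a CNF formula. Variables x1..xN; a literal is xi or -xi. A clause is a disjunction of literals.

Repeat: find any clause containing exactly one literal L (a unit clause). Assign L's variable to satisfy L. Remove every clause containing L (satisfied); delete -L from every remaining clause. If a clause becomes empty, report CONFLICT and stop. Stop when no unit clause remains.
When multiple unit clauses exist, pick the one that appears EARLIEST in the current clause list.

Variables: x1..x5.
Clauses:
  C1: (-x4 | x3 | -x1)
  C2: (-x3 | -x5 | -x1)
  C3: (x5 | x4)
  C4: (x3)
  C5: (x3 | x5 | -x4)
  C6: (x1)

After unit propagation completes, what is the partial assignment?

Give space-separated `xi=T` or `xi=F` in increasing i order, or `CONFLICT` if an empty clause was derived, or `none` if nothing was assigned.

Answer: x1=T x3=T x4=T x5=F

Derivation:
unit clause [3] forces x3=T; simplify:
  drop -3 from [-3, -5, -1] -> [-5, -1]
  satisfied 3 clause(s); 3 remain; assigned so far: [3]
unit clause [1] forces x1=T; simplify:
  drop -1 from [-5, -1] -> [-5]
  satisfied 1 clause(s); 2 remain; assigned so far: [1, 3]
unit clause [-5] forces x5=F; simplify:
  drop 5 from [5, 4] -> [4]
  satisfied 1 clause(s); 1 remain; assigned so far: [1, 3, 5]
unit clause [4] forces x4=T; simplify:
  satisfied 1 clause(s); 0 remain; assigned so far: [1, 3, 4, 5]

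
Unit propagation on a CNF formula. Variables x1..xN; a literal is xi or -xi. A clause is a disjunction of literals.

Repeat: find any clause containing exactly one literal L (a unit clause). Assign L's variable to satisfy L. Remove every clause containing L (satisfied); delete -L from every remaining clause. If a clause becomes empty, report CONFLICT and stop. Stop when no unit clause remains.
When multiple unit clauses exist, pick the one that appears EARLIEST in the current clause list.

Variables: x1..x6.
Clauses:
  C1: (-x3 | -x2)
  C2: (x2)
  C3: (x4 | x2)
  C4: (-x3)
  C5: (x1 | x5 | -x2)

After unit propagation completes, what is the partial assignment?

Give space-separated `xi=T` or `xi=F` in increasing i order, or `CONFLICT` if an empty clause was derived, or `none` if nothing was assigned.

Answer: x2=T x3=F

Derivation:
unit clause [2] forces x2=T; simplify:
  drop -2 from [-3, -2] -> [-3]
  drop -2 from [1, 5, -2] -> [1, 5]
  satisfied 2 clause(s); 3 remain; assigned so far: [2]
unit clause [-3] forces x3=F; simplify:
  satisfied 2 clause(s); 1 remain; assigned so far: [2, 3]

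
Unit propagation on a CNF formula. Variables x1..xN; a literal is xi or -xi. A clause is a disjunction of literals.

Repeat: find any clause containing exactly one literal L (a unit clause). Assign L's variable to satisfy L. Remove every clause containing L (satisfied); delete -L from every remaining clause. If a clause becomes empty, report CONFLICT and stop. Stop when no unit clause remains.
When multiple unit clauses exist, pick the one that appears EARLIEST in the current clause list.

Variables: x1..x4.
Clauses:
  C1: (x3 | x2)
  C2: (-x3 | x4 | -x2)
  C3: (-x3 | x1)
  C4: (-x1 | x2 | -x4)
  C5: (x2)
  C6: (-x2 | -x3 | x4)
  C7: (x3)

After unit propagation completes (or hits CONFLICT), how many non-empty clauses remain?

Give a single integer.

Answer: 0

Derivation:
unit clause [2] forces x2=T; simplify:
  drop -2 from [-3, 4, -2] -> [-3, 4]
  drop -2 from [-2, -3, 4] -> [-3, 4]
  satisfied 3 clause(s); 4 remain; assigned so far: [2]
unit clause [3] forces x3=T; simplify:
  drop -3 from [-3, 4] -> [4]
  drop -3 from [-3, 1] -> [1]
  drop -3 from [-3, 4] -> [4]
  satisfied 1 clause(s); 3 remain; assigned so far: [2, 3]
unit clause [4] forces x4=T; simplify:
  satisfied 2 clause(s); 1 remain; assigned so far: [2, 3, 4]
unit clause [1] forces x1=T; simplify:
  satisfied 1 clause(s); 0 remain; assigned so far: [1, 2, 3, 4]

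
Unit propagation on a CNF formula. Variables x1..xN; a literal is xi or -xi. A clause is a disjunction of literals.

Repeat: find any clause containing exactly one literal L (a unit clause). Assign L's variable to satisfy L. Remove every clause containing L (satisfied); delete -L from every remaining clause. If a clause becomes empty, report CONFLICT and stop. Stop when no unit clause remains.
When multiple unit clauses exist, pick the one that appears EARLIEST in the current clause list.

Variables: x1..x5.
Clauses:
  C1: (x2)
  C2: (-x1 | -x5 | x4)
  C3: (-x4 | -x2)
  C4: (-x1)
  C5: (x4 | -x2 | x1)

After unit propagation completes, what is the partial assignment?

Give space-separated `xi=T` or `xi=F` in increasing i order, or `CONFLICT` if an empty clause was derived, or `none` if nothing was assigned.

Answer: CONFLICT

Derivation:
unit clause [2] forces x2=T; simplify:
  drop -2 from [-4, -2] -> [-4]
  drop -2 from [4, -2, 1] -> [4, 1]
  satisfied 1 clause(s); 4 remain; assigned so far: [2]
unit clause [-4] forces x4=F; simplify:
  drop 4 from [-1, -5, 4] -> [-1, -5]
  drop 4 from [4, 1] -> [1]
  satisfied 1 clause(s); 3 remain; assigned so far: [2, 4]
unit clause [-1] forces x1=F; simplify:
  drop 1 from [1] -> [] (empty!)
  satisfied 2 clause(s); 1 remain; assigned so far: [1, 2, 4]
CONFLICT (empty clause)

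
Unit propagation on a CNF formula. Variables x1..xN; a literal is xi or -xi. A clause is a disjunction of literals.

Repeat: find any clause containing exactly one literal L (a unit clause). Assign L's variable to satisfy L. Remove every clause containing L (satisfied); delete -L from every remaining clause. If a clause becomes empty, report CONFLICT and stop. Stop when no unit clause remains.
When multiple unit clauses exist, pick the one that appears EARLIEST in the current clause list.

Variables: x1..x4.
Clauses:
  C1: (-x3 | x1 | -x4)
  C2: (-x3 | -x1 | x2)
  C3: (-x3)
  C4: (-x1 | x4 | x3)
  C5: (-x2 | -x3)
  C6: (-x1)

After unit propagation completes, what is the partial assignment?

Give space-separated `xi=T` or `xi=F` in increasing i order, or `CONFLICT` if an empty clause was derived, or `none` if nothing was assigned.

Answer: x1=F x3=F

Derivation:
unit clause [-3] forces x3=F; simplify:
  drop 3 from [-1, 4, 3] -> [-1, 4]
  satisfied 4 clause(s); 2 remain; assigned so far: [3]
unit clause [-1] forces x1=F; simplify:
  satisfied 2 clause(s); 0 remain; assigned so far: [1, 3]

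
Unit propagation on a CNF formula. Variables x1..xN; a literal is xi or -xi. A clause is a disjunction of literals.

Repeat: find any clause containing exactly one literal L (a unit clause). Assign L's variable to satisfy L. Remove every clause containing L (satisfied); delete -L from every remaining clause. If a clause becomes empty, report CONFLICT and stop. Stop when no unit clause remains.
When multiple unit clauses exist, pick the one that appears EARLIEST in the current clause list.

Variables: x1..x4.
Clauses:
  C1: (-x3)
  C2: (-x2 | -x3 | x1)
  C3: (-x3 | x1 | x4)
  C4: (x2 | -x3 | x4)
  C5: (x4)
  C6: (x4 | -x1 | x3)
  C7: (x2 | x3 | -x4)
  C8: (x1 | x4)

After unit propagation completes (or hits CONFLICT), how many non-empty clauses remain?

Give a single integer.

Answer: 0

Derivation:
unit clause [-3] forces x3=F; simplify:
  drop 3 from [4, -1, 3] -> [4, -1]
  drop 3 from [2, 3, -4] -> [2, -4]
  satisfied 4 clause(s); 4 remain; assigned so far: [3]
unit clause [4] forces x4=T; simplify:
  drop -4 from [2, -4] -> [2]
  satisfied 3 clause(s); 1 remain; assigned so far: [3, 4]
unit clause [2] forces x2=T; simplify:
  satisfied 1 clause(s); 0 remain; assigned so far: [2, 3, 4]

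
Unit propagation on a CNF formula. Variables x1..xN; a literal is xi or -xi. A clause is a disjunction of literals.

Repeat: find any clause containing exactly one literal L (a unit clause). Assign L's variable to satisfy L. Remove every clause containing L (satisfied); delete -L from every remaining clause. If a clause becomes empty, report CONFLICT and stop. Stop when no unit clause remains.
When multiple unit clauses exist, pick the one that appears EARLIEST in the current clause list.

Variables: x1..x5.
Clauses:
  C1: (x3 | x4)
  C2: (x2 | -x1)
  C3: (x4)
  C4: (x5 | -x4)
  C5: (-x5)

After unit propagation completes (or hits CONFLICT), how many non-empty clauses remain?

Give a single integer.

Answer: 1

Derivation:
unit clause [4] forces x4=T; simplify:
  drop -4 from [5, -4] -> [5]
  satisfied 2 clause(s); 3 remain; assigned so far: [4]
unit clause [5] forces x5=T; simplify:
  drop -5 from [-5] -> [] (empty!)
  satisfied 1 clause(s); 2 remain; assigned so far: [4, 5]
CONFLICT (empty clause)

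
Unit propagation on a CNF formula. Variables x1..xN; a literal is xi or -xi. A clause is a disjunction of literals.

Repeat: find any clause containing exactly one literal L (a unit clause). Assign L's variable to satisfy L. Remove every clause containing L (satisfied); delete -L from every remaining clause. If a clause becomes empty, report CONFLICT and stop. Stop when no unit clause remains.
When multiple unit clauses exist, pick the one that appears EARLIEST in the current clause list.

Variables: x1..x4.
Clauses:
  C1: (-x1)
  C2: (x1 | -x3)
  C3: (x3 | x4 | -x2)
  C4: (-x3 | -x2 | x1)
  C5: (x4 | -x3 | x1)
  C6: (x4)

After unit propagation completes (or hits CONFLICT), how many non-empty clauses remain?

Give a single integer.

Answer: 0

Derivation:
unit clause [-1] forces x1=F; simplify:
  drop 1 from [1, -3] -> [-3]
  drop 1 from [-3, -2, 1] -> [-3, -2]
  drop 1 from [4, -3, 1] -> [4, -3]
  satisfied 1 clause(s); 5 remain; assigned so far: [1]
unit clause [-3] forces x3=F; simplify:
  drop 3 from [3, 4, -2] -> [4, -2]
  satisfied 3 clause(s); 2 remain; assigned so far: [1, 3]
unit clause [4] forces x4=T; simplify:
  satisfied 2 clause(s); 0 remain; assigned so far: [1, 3, 4]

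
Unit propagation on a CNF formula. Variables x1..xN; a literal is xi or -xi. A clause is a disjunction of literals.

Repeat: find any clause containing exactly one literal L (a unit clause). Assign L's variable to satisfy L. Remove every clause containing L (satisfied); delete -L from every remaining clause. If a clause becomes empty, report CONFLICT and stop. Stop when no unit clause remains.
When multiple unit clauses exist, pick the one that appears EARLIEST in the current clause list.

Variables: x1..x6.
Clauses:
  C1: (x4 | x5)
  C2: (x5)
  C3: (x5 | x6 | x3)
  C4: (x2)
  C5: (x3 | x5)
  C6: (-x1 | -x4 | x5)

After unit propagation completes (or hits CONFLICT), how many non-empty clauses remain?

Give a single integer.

Answer: 0

Derivation:
unit clause [5] forces x5=T; simplify:
  satisfied 5 clause(s); 1 remain; assigned so far: [5]
unit clause [2] forces x2=T; simplify:
  satisfied 1 clause(s); 0 remain; assigned so far: [2, 5]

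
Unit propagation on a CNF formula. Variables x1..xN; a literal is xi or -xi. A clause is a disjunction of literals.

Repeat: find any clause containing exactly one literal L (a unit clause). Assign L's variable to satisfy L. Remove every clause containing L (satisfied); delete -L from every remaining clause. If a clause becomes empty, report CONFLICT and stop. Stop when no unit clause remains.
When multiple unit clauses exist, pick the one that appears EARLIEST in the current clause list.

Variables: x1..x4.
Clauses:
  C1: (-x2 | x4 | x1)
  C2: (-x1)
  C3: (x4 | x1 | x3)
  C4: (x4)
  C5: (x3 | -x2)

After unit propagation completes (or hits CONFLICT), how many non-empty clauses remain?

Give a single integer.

Answer: 1

Derivation:
unit clause [-1] forces x1=F; simplify:
  drop 1 from [-2, 4, 1] -> [-2, 4]
  drop 1 from [4, 1, 3] -> [4, 3]
  satisfied 1 clause(s); 4 remain; assigned so far: [1]
unit clause [4] forces x4=T; simplify:
  satisfied 3 clause(s); 1 remain; assigned so far: [1, 4]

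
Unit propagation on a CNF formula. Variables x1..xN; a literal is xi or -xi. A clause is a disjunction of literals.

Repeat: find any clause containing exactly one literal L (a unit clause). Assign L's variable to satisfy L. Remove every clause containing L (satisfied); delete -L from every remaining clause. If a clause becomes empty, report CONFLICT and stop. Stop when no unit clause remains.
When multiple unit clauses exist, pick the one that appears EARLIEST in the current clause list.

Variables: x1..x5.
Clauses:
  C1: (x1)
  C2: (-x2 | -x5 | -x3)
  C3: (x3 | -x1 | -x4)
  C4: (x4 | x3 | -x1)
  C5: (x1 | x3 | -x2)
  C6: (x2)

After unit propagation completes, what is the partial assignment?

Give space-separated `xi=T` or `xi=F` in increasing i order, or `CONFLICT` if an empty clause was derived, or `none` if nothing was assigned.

unit clause [1] forces x1=T; simplify:
  drop -1 from [3, -1, -4] -> [3, -4]
  drop -1 from [4, 3, -1] -> [4, 3]
  satisfied 2 clause(s); 4 remain; assigned so far: [1]
unit clause [2] forces x2=T; simplify:
  drop -2 from [-2, -5, -3] -> [-5, -3]
  satisfied 1 clause(s); 3 remain; assigned so far: [1, 2]

Answer: x1=T x2=T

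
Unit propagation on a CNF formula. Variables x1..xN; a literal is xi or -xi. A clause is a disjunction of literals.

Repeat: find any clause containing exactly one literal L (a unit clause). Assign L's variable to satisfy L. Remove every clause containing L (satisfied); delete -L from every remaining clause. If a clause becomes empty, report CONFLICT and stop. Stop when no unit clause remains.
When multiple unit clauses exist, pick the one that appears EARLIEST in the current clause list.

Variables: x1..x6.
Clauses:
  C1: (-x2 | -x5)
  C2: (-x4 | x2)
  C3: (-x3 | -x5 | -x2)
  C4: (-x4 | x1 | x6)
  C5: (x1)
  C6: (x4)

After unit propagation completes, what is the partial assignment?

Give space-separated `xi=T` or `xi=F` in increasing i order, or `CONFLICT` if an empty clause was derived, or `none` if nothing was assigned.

Answer: x1=T x2=T x4=T x5=F

Derivation:
unit clause [1] forces x1=T; simplify:
  satisfied 2 clause(s); 4 remain; assigned so far: [1]
unit clause [4] forces x4=T; simplify:
  drop -4 from [-4, 2] -> [2]
  satisfied 1 clause(s); 3 remain; assigned so far: [1, 4]
unit clause [2] forces x2=T; simplify:
  drop -2 from [-2, -5] -> [-5]
  drop -2 from [-3, -5, -2] -> [-3, -5]
  satisfied 1 clause(s); 2 remain; assigned so far: [1, 2, 4]
unit clause [-5] forces x5=F; simplify:
  satisfied 2 clause(s); 0 remain; assigned so far: [1, 2, 4, 5]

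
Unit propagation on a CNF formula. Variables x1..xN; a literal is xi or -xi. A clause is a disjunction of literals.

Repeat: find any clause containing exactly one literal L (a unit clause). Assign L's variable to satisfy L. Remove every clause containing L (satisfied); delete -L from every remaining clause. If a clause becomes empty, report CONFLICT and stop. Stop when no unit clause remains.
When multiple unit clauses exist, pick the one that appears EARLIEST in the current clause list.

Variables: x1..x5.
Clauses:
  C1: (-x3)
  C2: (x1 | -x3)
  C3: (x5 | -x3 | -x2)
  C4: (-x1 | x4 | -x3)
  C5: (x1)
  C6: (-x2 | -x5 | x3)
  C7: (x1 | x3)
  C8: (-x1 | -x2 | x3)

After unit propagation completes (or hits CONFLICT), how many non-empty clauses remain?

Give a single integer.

Answer: 0

Derivation:
unit clause [-3] forces x3=F; simplify:
  drop 3 from [-2, -5, 3] -> [-2, -5]
  drop 3 from [1, 3] -> [1]
  drop 3 from [-1, -2, 3] -> [-1, -2]
  satisfied 4 clause(s); 4 remain; assigned so far: [3]
unit clause [1] forces x1=T; simplify:
  drop -1 from [-1, -2] -> [-2]
  satisfied 2 clause(s); 2 remain; assigned so far: [1, 3]
unit clause [-2] forces x2=F; simplify:
  satisfied 2 clause(s); 0 remain; assigned so far: [1, 2, 3]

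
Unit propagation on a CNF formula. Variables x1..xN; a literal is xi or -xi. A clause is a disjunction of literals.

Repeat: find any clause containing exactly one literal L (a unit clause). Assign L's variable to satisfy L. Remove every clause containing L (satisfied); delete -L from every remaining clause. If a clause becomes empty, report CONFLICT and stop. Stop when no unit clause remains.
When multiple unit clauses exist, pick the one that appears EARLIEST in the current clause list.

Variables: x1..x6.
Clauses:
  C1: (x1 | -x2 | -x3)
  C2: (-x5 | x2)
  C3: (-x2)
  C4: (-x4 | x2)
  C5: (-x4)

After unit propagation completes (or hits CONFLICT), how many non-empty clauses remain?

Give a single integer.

unit clause [-2] forces x2=F; simplify:
  drop 2 from [-5, 2] -> [-5]
  drop 2 from [-4, 2] -> [-4]
  satisfied 2 clause(s); 3 remain; assigned so far: [2]
unit clause [-5] forces x5=F; simplify:
  satisfied 1 clause(s); 2 remain; assigned so far: [2, 5]
unit clause [-4] forces x4=F; simplify:
  satisfied 2 clause(s); 0 remain; assigned so far: [2, 4, 5]

Answer: 0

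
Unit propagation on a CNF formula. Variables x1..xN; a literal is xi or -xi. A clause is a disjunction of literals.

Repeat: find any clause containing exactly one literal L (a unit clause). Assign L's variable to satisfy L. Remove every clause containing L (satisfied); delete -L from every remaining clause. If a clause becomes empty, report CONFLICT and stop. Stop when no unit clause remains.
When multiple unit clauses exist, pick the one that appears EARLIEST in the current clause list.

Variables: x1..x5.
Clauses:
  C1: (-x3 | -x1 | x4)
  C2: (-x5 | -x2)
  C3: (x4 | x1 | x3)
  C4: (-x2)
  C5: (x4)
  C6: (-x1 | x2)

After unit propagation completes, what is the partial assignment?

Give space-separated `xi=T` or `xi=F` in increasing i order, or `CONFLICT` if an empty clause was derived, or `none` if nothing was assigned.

Answer: x1=F x2=F x4=T

Derivation:
unit clause [-2] forces x2=F; simplify:
  drop 2 from [-1, 2] -> [-1]
  satisfied 2 clause(s); 4 remain; assigned so far: [2]
unit clause [4] forces x4=T; simplify:
  satisfied 3 clause(s); 1 remain; assigned so far: [2, 4]
unit clause [-1] forces x1=F; simplify:
  satisfied 1 clause(s); 0 remain; assigned so far: [1, 2, 4]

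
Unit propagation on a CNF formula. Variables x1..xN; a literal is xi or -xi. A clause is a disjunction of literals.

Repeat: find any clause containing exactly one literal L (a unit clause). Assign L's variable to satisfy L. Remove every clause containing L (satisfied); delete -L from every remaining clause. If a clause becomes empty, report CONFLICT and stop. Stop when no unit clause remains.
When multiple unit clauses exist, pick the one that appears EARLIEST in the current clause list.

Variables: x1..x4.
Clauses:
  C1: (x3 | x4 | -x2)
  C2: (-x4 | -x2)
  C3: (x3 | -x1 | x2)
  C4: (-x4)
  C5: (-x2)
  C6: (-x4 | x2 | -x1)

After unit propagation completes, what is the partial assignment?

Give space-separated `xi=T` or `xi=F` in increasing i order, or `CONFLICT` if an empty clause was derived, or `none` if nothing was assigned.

Answer: x2=F x4=F

Derivation:
unit clause [-4] forces x4=F; simplify:
  drop 4 from [3, 4, -2] -> [3, -2]
  satisfied 3 clause(s); 3 remain; assigned so far: [4]
unit clause [-2] forces x2=F; simplify:
  drop 2 from [3, -1, 2] -> [3, -1]
  satisfied 2 clause(s); 1 remain; assigned so far: [2, 4]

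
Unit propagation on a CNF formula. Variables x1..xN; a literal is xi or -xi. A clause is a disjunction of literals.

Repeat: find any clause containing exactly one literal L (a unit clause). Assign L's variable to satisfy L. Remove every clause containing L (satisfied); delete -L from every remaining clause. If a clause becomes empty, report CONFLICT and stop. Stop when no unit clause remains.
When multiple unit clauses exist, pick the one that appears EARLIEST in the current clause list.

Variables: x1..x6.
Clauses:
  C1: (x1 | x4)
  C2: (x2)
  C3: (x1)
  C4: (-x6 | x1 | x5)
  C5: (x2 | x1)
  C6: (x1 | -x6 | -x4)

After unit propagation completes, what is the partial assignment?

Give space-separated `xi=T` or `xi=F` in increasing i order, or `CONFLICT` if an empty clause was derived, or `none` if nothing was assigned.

Answer: x1=T x2=T

Derivation:
unit clause [2] forces x2=T; simplify:
  satisfied 2 clause(s); 4 remain; assigned so far: [2]
unit clause [1] forces x1=T; simplify:
  satisfied 4 clause(s); 0 remain; assigned so far: [1, 2]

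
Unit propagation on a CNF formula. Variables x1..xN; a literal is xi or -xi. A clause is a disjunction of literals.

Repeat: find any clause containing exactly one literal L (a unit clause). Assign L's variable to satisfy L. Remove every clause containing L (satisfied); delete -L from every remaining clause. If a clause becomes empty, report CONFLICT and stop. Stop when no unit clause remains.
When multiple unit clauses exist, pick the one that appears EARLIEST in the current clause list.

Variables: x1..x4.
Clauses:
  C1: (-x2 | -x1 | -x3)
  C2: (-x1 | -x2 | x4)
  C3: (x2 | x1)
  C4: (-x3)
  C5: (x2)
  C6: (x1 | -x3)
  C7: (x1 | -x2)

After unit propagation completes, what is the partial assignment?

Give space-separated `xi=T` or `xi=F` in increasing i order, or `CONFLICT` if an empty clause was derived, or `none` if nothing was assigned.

unit clause [-3] forces x3=F; simplify:
  satisfied 3 clause(s); 4 remain; assigned so far: [3]
unit clause [2] forces x2=T; simplify:
  drop -2 from [-1, -2, 4] -> [-1, 4]
  drop -2 from [1, -2] -> [1]
  satisfied 2 clause(s); 2 remain; assigned so far: [2, 3]
unit clause [1] forces x1=T; simplify:
  drop -1 from [-1, 4] -> [4]
  satisfied 1 clause(s); 1 remain; assigned so far: [1, 2, 3]
unit clause [4] forces x4=T; simplify:
  satisfied 1 clause(s); 0 remain; assigned so far: [1, 2, 3, 4]

Answer: x1=T x2=T x3=F x4=T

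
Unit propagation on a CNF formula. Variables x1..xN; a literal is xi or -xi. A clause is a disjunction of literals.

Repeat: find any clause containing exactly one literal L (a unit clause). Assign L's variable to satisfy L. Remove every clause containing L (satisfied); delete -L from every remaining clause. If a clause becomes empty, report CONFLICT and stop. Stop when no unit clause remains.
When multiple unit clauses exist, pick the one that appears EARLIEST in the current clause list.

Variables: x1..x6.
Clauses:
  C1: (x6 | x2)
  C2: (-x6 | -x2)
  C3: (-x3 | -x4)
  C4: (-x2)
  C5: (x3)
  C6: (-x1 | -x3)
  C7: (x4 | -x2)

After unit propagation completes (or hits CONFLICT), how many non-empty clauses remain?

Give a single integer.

Answer: 0

Derivation:
unit clause [-2] forces x2=F; simplify:
  drop 2 from [6, 2] -> [6]
  satisfied 3 clause(s); 4 remain; assigned so far: [2]
unit clause [6] forces x6=T; simplify:
  satisfied 1 clause(s); 3 remain; assigned so far: [2, 6]
unit clause [3] forces x3=T; simplify:
  drop -3 from [-3, -4] -> [-4]
  drop -3 from [-1, -3] -> [-1]
  satisfied 1 clause(s); 2 remain; assigned so far: [2, 3, 6]
unit clause [-4] forces x4=F; simplify:
  satisfied 1 clause(s); 1 remain; assigned so far: [2, 3, 4, 6]
unit clause [-1] forces x1=F; simplify:
  satisfied 1 clause(s); 0 remain; assigned so far: [1, 2, 3, 4, 6]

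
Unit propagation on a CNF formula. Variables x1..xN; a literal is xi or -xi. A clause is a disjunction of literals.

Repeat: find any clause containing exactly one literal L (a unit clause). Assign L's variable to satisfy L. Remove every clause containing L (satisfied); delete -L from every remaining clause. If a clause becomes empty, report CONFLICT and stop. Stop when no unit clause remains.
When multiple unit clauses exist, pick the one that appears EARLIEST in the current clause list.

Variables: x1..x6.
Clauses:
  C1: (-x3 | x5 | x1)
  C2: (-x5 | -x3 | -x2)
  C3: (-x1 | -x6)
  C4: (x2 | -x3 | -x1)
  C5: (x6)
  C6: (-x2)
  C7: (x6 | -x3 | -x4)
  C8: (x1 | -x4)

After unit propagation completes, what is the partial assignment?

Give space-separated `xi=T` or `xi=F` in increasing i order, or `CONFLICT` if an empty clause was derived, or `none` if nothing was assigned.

Answer: x1=F x2=F x4=F x6=T

Derivation:
unit clause [6] forces x6=T; simplify:
  drop -6 from [-1, -6] -> [-1]
  satisfied 2 clause(s); 6 remain; assigned so far: [6]
unit clause [-1] forces x1=F; simplify:
  drop 1 from [-3, 5, 1] -> [-3, 5]
  drop 1 from [1, -4] -> [-4]
  satisfied 2 clause(s); 4 remain; assigned so far: [1, 6]
unit clause [-2] forces x2=F; simplify:
  satisfied 2 clause(s); 2 remain; assigned so far: [1, 2, 6]
unit clause [-4] forces x4=F; simplify:
  satisfied 1 clause(s); 1 remain; assigned so far: [1, 2, 4, 6]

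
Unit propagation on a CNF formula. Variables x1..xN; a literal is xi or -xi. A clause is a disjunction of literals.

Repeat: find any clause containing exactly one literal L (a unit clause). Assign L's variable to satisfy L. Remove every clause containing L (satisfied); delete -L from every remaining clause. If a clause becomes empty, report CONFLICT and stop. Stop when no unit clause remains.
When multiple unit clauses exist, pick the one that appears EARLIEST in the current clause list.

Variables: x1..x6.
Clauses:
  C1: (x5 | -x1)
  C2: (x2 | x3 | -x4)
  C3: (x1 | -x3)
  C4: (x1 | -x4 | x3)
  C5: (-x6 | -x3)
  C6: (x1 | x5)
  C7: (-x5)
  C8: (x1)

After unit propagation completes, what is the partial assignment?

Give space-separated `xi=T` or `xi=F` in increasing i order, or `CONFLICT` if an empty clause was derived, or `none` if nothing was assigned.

unit clause [-5] forces x5=F; simplify:
  drop 5 from [5, -1] -> [-1]
  drop 5 from [1, 5] -> [1]
  satisfied 1 clause(s); 7 remain; assigned so far: [5]
unit clause [-1] forces x1=F; simplify:
  drop 1 from [1, -3] -> [-3]
  drop 1 from [1, -4, 3] -> [-4, 3]
  drop 1 from [1] -> [] (empty!)
  drop 1 from [1] -> [] (empty!)
  satisfied 1 clause(s); 6 remain; assigned so far: [1, 5]
CONFLICT (empty clause)

Answer: CONFLICT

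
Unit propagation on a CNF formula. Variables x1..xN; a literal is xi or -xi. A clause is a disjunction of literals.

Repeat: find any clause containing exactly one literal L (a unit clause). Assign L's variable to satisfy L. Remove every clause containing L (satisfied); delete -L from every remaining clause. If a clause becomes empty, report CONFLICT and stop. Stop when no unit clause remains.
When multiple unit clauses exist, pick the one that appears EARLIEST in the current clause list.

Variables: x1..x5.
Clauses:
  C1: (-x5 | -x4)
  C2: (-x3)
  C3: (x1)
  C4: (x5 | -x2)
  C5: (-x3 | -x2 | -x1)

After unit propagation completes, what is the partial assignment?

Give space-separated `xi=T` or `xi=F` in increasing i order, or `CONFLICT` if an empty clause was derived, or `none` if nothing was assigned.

unit clause [-3] forces x3=F; simplify:
  satisfied 2 clause(s); 3 remain; assigned so far: [3]
unit clause [1] forces x1=T; simplify:
  satisfied 1 clause(s); 2 remain; assigned so far: [1, 3]

Answer: x1=T x3=F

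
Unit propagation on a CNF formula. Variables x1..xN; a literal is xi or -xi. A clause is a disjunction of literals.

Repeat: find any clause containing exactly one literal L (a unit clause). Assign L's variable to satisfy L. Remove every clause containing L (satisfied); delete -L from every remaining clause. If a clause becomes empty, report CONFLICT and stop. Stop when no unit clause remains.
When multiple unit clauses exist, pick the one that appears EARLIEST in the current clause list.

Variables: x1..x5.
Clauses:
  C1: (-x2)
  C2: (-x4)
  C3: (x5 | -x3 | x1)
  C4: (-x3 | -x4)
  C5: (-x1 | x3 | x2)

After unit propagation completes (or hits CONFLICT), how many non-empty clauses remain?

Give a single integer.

Answer: 2

Derivation:
unit clause [-2] forces x2=F; simplify:
  drop 2 from [-1, 3, 2] -> [-1, 3]
  satisfied 1 clause(s); 4 remain; assigned so far: [2]
unit clause [-4] forces x4=F; simplify:
  satisfied 2 clause(s); 2 remain; assigned so far: [2, 4]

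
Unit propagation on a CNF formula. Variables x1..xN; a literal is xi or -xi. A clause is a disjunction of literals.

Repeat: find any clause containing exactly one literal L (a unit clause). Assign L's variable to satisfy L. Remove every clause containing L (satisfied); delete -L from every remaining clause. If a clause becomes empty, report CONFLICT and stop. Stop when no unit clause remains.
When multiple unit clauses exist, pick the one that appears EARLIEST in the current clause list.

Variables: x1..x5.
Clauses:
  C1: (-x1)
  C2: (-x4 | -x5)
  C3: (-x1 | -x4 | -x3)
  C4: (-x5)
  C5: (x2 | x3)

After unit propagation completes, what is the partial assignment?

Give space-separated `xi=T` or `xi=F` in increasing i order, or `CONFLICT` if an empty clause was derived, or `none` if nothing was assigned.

unit clause [-1] forces x1=F; simplify:
  satisfied 2 clause(s); 3 remain; assigned so far: [1]
unit clause [-5] forces x5=F; simplify:
  satisfied 2 clause(s); 1 remain; assigned so far: [1, 5]

Answer: x1=F x5=F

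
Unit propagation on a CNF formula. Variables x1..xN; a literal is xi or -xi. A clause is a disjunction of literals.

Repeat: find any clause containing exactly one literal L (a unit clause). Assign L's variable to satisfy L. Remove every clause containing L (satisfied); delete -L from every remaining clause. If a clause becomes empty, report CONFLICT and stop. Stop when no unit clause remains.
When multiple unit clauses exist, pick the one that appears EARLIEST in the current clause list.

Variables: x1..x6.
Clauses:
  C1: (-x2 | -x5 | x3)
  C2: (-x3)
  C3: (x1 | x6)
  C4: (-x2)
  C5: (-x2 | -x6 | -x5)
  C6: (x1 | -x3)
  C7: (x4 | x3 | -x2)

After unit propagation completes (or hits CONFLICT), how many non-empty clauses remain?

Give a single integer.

unit clause [-3] forces x3=F; simplify:
  drop 3 from [-2, -5, 3] -> [-2, -5]
  drop 3 from [4, 3, -2] -> [4, -2]
  satisfied 2 clause(s); 5 remain; assigned so far: [3]
unit clause [-2] forces x2=F; simplify:
  satisfied 4 clause(s); 1 remain; assigned so far: [2, 3]

Answer: 1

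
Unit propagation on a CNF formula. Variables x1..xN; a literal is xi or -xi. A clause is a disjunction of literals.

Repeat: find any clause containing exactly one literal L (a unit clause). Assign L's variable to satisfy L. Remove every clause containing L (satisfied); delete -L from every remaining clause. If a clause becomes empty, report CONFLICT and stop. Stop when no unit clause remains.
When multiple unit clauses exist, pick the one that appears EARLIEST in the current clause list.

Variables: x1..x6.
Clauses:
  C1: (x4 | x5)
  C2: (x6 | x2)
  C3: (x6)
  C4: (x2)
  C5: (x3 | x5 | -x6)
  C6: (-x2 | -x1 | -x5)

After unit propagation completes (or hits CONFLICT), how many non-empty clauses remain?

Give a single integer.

unit clause [6] forces x6=T; simplify:
  drop -6 from [3, 5, -6] -> [3, 5]
  satisfied 2 clause(s); 4 remain; assigned so far: [6]
unit clause [2] forces x2=T; simplify:
  drop -2 from [-2, -1, -5] -> [-1, -5]
  satisfied 1 clause(s); 3 remain; assigned so far: [2, 6]

Answer: 3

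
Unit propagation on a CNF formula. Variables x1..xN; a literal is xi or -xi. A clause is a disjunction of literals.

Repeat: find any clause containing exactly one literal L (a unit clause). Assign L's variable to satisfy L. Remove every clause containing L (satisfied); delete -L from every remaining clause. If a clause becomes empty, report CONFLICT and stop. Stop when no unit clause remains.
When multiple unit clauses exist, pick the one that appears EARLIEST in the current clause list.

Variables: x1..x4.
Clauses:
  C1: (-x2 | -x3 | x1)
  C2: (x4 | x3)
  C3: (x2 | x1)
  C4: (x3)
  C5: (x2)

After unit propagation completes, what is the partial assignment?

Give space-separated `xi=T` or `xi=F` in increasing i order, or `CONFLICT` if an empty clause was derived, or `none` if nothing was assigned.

Answer: x1=T x2=T x3=T

Derivation:
unit clause [3] forces x3=T; simplify:
  drop -3 from [-2, -3, 1] -> [-2, 1]
  satisfied 2 clause(s); 3 remain; assigned so far: [3]
unit clause [2] forces x2=T; simplify:
  drop -2 from [-2, 1] -> [1]
  satisfied 2 clause(s); 1 remain; assigned so far: [2, 3]
unit clause [1] forces x1=T; simplify:
  satisfied 1 clause(s); 0 remain; assigned so far: [1, 2, 3]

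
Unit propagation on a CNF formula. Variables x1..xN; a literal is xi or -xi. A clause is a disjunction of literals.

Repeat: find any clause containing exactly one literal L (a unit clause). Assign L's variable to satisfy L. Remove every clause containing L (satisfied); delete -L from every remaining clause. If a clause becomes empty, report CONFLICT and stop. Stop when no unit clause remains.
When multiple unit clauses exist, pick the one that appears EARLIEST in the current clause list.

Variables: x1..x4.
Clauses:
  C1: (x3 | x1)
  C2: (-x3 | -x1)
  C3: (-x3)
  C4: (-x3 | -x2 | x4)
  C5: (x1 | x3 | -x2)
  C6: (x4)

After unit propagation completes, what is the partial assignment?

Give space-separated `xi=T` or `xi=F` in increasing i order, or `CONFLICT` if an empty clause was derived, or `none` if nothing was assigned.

unit clause [-3] forces x3=F; simplify:
  drop 3 from [3, 1] -> [1]
  drop 3 from [1, 3, -2] -> [1, -2]
  satisfied 3 clause(s); 3 remain; assigned so far: [3]
unit clause [1] forces x1=T; simplify:
  satisfied 2 clause(s); 1 remain; assigned so far: [1, 3]
unit clause [4] forces x4=T; simplify:
  satisfied 1 clause(s); 0 remain; assigned so far: [1, 3, 4]

Answer: x1=T x3=F x4=T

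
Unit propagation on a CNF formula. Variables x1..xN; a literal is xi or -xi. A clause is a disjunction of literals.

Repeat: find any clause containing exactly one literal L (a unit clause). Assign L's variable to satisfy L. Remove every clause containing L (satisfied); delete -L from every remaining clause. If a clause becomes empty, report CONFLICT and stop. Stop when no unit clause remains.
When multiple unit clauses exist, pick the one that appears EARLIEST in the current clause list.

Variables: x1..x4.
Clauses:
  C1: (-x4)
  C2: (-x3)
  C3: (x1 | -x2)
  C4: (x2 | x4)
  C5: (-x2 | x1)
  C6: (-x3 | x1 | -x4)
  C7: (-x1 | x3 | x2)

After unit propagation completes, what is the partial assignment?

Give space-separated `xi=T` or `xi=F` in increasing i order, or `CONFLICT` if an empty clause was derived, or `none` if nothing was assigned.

Answer: x1=T x2=T x3=F x4=F

Derivation:
unit clause [-4] forces x4=F; simplify:
  drop 4 from [2, 4] -> [2]
  satisfied 2 clause(s); 5 remain; assigned so far: [4]
unit clause [-3] forces x3=F; simplify:
  drop 3 from [-1, 3, 2] -> [-1, 2]
  satisfied 1 clause(s); 4 remain; assigned so far: [3, 4]
unit clause [2] forces x2=T; simplify:
  drop -2 from [1, -2] -> [1]
  drop -2 from [-2, 1] -> [1]
  satisfied 2 clause(s); 2 remain; assigned so far: [2, 3, 4]
unit clause [1] forces x1=T; simplify:
  satisfied 2 clause(s); 0 remain; assigned so far: [1, 2, 3, 4]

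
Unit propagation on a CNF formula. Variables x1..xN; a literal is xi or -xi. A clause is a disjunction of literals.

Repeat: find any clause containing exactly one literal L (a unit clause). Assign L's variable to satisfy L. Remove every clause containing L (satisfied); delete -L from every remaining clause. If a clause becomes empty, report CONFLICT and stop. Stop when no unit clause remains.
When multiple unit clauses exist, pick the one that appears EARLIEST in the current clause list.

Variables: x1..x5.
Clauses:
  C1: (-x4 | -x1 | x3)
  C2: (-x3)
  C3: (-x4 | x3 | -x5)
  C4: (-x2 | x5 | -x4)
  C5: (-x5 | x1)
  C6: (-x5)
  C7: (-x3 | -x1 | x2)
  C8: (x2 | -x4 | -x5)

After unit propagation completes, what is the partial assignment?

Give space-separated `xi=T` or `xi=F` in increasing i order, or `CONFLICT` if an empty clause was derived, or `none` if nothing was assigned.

unit clause [-3] forces x3=F; simplify:
  drop 3 from [-4, -1, 3] -> [-4, -1]
  drop 3 from [-4, 3, -5] -> [-4, -5]
  satisfied 2 clause(s); 6 remain; assigned so far: [3]
unit clause [-5] forces x5=F; simplify:
  drop 5 from [-2, 5, -4] -> [-2, -4]
  satisfied 4 clause(s); 2 remain; assigned so far: [3, 5]

Answer: x3=F x5=F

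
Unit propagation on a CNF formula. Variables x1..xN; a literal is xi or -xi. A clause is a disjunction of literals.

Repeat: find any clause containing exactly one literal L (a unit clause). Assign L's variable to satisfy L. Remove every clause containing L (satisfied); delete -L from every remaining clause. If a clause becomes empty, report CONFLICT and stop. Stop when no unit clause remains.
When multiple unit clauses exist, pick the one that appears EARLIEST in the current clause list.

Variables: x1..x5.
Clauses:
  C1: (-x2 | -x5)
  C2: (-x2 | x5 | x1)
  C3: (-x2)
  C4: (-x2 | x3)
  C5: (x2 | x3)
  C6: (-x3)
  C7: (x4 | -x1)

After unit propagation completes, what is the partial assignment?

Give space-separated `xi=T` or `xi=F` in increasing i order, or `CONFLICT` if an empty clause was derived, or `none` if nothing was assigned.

Answer: CONFLICT

Derivation:
unit clause [-2] forces x2=F; simplify:
  drop 2 from [2, 3] -> [3]
  satisfied 4 clause(s); 3 remain; assigned so far: [2]
unit clause [3] forces x3=T; simplify:
  drop -3 from [-3] -> [] (empty!)
  satisfied 1 clause(s); 2 remain; assigned so far: [2, 3]
CONFLICT (empty clause)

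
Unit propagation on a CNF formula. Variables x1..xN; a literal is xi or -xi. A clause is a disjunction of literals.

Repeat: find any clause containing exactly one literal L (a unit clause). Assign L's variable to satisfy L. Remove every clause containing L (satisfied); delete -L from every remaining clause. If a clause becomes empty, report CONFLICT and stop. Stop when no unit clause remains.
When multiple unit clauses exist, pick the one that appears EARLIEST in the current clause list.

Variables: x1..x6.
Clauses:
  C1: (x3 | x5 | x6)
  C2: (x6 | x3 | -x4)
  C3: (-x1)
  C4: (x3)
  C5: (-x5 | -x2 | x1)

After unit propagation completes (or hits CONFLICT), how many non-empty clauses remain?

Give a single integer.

Answer: 1

Derivation:
unit clause [-1] forces x1=F; simplify:
  drop 1 from [-5, -2, 1] -> [-5, -2]
  satisfied 1 clause(s); 4 remain; assigned so far: [1]
unit clause [3] forces x3=T; simplify:
  satisfied 3 clause(s); 1 remain; assigned so far: [1, 3]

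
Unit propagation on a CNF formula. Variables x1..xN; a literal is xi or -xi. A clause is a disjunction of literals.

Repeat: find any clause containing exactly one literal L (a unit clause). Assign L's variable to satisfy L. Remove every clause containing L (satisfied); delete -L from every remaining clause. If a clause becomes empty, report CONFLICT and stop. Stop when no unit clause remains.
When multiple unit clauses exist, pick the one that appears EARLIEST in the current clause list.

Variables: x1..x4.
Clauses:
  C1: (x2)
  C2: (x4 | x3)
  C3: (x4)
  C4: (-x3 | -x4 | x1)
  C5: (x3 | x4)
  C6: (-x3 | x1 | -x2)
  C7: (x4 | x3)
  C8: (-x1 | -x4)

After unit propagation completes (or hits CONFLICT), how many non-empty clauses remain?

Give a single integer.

unit clause [2] forces x2=T; simplify:
  drop -2 from [-3, 1, -2] -> [-3, 1]
  satisfied 1 clause(s); 7 remain; assigned so far: [2]
unit clause [4] forces x4=T; simplify:
  drop -4 from [-3, -4, 1] -> [-3, 1]
  drop -4 from [-1, -4] -> [-1]
  satisfied 4 clause(s); 3 remain; assigned so far: [2, 4]
unit clause [-1] forces x1=F; simplify:
  drop 1 from [-3, 1] -> [-3]
  drop 1 from [-3, 1] -> [-3]
  satisfied 1 clause(s); 2 remain; assigned so far: [1, 2, 4]
unit clause [-3] forces x3=F; simplify:
  satisfied 2 clause(s); 0 remain; assigned so far: [1, 2, 3, 4]

Answer: 0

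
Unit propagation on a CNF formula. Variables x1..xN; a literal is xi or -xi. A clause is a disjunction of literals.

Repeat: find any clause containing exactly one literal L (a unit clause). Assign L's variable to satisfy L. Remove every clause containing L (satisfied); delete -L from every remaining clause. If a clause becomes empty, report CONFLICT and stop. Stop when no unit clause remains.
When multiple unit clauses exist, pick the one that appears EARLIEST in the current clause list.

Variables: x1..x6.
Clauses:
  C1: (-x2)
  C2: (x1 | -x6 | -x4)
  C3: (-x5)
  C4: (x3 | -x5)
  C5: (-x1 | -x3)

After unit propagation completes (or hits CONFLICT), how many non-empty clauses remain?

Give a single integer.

Answer: 2

Derivation:
unit clause [-2] forces x2=F; simplify:
  satisfied 1 clause(s); 4 remain; assigned so far: [2]
unit clause [-5] forces x5=F; simplify:
  satisfied 2 clause(s); 2 remain; assigned so far: [2, 5]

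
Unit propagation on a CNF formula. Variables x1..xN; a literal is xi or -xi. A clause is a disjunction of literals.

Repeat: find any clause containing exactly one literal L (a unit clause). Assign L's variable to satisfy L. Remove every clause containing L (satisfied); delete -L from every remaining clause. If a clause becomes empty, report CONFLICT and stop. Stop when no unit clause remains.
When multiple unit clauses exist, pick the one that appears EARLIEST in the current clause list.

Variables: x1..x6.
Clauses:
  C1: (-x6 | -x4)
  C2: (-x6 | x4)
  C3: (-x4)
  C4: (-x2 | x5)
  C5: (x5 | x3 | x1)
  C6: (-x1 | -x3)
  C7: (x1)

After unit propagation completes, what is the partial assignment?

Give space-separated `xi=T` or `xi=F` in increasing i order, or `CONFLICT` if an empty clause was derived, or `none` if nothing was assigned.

unit clause [-4] forces x4=F; simplify:
  drop 4 from [-6, 4] -> [-6]
  satisfied 2 clause(s); 5 remain; assigned so far: [4]
unit clause [-6] forces x6=F; simplify:
  satisfied 1 clause(s); 4 remain; assigned so far: [4, 6]
unit clause [1] forces x1=T; simplify:
  drop -1 from [-1, -3] -> [-3]
  satisfied 2 clause(s); 2 remain; assigned so far: [1, 4, 6]
unit clause [-3] forces x3=F; simplify:
  satisfied 1 clause(s); 1 remain; assigned so far: [1, 3, 4, 6]

Answer: x1=T x3=F x4=F x6=F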